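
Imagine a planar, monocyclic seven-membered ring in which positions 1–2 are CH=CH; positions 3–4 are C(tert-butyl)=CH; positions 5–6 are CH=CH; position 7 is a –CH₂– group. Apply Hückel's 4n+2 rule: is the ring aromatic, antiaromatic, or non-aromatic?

Non-aromatic

At the CH2 position, the tetrahedral CH₂ carbon is sp³ and has no p orbital in the ring π system; the ring's p-orbital overlap is broken there.
Broken conjugation rules out both aromaticity and antiaromaticity.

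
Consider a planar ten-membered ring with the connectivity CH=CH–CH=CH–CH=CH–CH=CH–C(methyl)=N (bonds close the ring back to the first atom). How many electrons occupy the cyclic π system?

10

All ring atoms are sp² and supply a p orbital to the ring (each doubly-bonded ring atom is sp² with one p-orbital electron; each =N– nitrogen is pyridine-type (lone pair in the sp² plane, one electron in the p orbital)); the conjugation is uninterrupted.
Adding the contributions, 5 × 2 = 10 from the 5 double-bond units.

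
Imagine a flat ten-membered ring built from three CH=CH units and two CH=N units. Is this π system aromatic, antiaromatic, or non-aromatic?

The p orbitals form a continuous loop: the double-bond atoms are sp², each contributing one p electron; each =N– nitrogen is pyridine-type (lone pair in the sp² plane, one electron in the p orbital). The ring is fully conjugated.
Adding the contributions, 5 × 2 = 10 from the 5 double-bond units.
That gives a 4n+2 count (10, n = 2).

Aromatic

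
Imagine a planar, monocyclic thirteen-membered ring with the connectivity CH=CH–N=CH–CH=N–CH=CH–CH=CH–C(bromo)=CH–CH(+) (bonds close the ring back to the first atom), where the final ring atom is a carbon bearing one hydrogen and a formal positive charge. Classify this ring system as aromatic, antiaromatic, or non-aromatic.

Antiaromatic

Check conjugation: each doubly-bonded ring atom is sp² with one p-orbital electron; each =N– nitrogen is pyridine-type (lone pair in the sp² plane, one electron in the p orbital); the carbocation has an empty p orbital — every position has a p orbital, so the cyclic π system is continuous.
Tallying contributions gives 6 × 2 = 12 from the double-bond units + 0 from the CH(+) atom = 12.
With 12 = 4·3 π electrons, Hückel's rule classifies the planar ring as antiaromatic.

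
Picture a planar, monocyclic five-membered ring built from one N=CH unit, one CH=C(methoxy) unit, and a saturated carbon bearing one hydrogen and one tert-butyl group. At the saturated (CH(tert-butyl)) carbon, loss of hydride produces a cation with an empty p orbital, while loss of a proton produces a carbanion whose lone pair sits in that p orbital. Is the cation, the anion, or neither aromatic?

The anion

In both ions every ring atom is sp² and contributes a p orbital, so both rings are fully conjugated.
Cation: 2 × 2 + 0 = 4 π electrons → 4(1), antiaromatic.
Anion: 2 × 2 + 2 = 6 π electrons → 4(1)+2, aromatic.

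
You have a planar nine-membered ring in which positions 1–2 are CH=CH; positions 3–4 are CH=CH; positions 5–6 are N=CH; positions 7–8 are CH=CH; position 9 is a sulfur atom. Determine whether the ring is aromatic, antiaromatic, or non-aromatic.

Aromatic

Every ring atom contributes a p orbital perpendicular to the ring (the double-bond atoms are sp², each contributing one p electron; each =N– nitrogen is pyridine-type (lone pair in the sp² plane, one electron in the p orbital); the sulfur donates one lone pair from its p orbital), so the π system is cyclic and fully conjugated.
Tallying contributions gives 4 × 2 = 8 from the double-bond units + 2 from the S atom = 10.
That gives a 4n+2 count (10, n = 2).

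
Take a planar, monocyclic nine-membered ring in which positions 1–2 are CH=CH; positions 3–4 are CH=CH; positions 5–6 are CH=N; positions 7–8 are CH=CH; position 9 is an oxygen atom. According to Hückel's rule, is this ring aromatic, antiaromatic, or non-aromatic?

Aromatic

Every ring atom contributes a p orbital perpendicular to the ring (the double-bond atoms are sp², each contributing one p electron; each sp² =N– keeps its lone pair in-plane and puts one electron into the π system; the oxygen donates one lone pair from its p orbital), so the π system is cyclic and fully conjugated.
Adding the contributions, 4 × 2 = 8 from the double-bond units + 2 from the O atom = 10.
10 = 4(2) + 2, which satisfies Hückel's 4n+2 rule.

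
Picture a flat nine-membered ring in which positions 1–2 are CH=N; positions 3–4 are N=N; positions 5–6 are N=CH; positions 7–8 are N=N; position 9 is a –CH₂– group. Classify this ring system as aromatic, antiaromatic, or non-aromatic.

Non-aromatic

The CH2 position has four σ bonds — the tetrahedral CH₂ carbon is sp³ and has no p orbital in the ring π system — so the cyclic conjugation is interrupted.
Hückel's rule only applies to fully conjugated rings, so this one is simply non-aromatic.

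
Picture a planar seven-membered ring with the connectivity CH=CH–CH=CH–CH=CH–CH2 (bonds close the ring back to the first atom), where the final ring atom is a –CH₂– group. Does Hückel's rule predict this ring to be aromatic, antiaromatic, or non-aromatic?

Non-aromatic

Because the tetrahedral CH₂ carbon is sp³ and has no p orbital in the ring π system at the CH2 position, the π system cannot extend all the way around the ring.
A ring that is not fully conjugated cannot be aromatic or antiaromatic regardless of its π-electron count.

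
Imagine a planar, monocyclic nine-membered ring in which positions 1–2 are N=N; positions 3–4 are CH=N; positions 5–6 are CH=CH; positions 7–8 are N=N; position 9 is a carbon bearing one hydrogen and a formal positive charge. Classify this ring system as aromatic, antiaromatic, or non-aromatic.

Antiaromatic

All ring atoms are sp² and supply a p orbital to the ring (every atom in a ring double bond is sp² and brings one electron to the p orbital; each =N– nitrogen is pyridine-type (lone pair in the sp² plane, one electron in the p orbital); the carbocation has an empty p orbital); the conjugation is uninterrupted.
Tallying contributions gives 4 × 2 = 8 from the double-bond units + 0 from the CH(+) atom = 8.
With 8 = 4·2 π electrons, Hückel's rule classifies the planar ring as antiaromatic.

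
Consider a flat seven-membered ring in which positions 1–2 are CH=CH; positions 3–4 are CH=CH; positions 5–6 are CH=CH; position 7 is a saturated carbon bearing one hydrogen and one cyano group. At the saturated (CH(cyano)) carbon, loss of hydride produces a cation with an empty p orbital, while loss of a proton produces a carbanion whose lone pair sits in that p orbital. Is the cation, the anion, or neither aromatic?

The cation

Both ions have a continuous loop of p orbitals — each ring atom is sp².
Cation: 3 × 2 + 0 = 6 π electrons → 4(1)+2, aromatic.
Anion: 3 × 2 + 2 = 8 π electrons → 4(2), antiaromatic.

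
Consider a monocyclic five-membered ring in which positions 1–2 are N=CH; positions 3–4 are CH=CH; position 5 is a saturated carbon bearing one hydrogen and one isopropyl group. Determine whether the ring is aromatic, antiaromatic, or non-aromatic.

Non-aromatic

At the CH(isopropyl) position, that saturated carbon is sp³ and has no p orbital in the ring π system; the ring's p-orbital overlap is broken there.
Without a continuous loop of overlapping p orbitals the Hückel electron count never comes into play.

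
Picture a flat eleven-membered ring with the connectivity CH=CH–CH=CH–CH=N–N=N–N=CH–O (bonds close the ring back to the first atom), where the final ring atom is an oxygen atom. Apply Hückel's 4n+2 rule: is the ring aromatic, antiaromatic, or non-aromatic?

Antiaromatic

Check conjugation: every atom in a ring double bond is sp² and brings one electron to the p orbital; each =N– nitrogen is pyridine-type (lone pair in the sp² plane, one electron in the p orbital); the oxygen donates one lone pair from its p orbital — every position has a p orbital, so the cyclic π system is continuous.
π-electron count: 5 × 2 = 10 from the double-bond units + 2 from the O atom = 12.
12 = 4(3); a planar, fully conjugated 4n system is antiaromatic.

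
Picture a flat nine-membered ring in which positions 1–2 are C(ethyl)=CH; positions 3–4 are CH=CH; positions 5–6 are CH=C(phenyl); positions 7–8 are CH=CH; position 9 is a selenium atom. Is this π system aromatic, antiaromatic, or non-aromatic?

The p orbitals form a continuous loop: each doubly-bonded ring atom is sp² with one p-orbital electron; the selenium donates one lone pair from its p orbital. The ring is fully conjugated.
π-electron count: 4 × 2 = 8 from the double-bond units + 2 from the Se atom = 10.
With 10 π electrons (n = 2), the Hückel 4n+2 condition holds.

Aromatic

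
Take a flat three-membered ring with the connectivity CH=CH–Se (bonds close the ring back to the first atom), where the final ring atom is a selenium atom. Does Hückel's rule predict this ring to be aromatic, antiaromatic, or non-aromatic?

Antiaromatic

Check conjugation: each doubly-bonded ring atom is sp² with one p-orbital electron; the selenium donates one lone pair from its p orbital — every position has a p orbital, so the cyclic π system is continuous.
Adding the contributions, 1 × 2 = 2 from the double-bond unit + 2 from the Se atom = 4.
With 4 = 4·1 π electrons, Hückel's rule classifies the planar ring as antiaromatic.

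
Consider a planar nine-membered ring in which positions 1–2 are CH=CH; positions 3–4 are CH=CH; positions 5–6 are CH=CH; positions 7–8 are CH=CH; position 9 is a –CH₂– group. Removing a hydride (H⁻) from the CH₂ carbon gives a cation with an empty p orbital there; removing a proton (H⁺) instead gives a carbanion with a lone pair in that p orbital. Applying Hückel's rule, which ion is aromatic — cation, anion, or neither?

In both ions every ring atom is sp² and contributes a p orbital, so both rings are fully conjugated.
Cation: 4 × 2 + 0 = 8 π electrons → 4(2), antiaromatic.
Anion: 4 × 2 + 2 = 10 π electrons → 4(2)+2, aromatic.

The anion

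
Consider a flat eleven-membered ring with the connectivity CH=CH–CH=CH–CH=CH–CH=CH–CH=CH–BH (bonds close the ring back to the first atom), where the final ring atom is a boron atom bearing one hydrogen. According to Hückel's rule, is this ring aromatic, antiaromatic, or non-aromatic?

The p orbitals form a continuous loop: each doubly-bonded ring atom is sp² with one p-orbital electron; the boron has an empty p orbital. The ring is fully conjugated.
Adding the contributions, 5 × 2 = 10 from the double-bond units + 0 from the BH atom = 10.
10 = 4(2) + 2, which satisfies Hückel's 4n+2 rule.

Aromatic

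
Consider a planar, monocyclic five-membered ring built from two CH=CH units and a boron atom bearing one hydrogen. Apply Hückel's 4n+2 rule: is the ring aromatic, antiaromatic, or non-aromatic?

Check conjugation: every atom in a ring double bond is sp² and brings one electron to the p orbital; the boron has an empty p orbital — every position has a p orbital, so the cyclic π system is continuous.
π-electron count: 2 × 2 = 4 from the double-bond units + 0 from the BH atom = 4.
A 4n π count (4, n = 1) in a planar conjugated ring means antiaromatic.

Antiaromatic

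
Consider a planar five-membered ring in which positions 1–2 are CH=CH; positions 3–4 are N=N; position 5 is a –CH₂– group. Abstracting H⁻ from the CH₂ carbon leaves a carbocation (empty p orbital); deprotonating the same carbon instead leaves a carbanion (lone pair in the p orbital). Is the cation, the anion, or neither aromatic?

Once that carbon is sp², every ring atom has a p orbital and both ions are fully conjugated.
Cation: 2 × 2 + 0 = 4 π electrons → 4(1), antiaromatic.
Anion: 2 × 2 + 2 = 6 π electrons → 4(1)+2, aromatic.

The anion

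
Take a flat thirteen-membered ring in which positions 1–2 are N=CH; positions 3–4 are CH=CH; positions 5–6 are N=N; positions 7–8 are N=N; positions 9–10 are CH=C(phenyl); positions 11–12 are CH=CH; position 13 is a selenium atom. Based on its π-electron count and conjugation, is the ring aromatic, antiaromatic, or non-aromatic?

Aromatic

All ring atoms are sp² and supply a p orbital to the ring (the double-bond atoms are sp², each contributing one p electron; the doubly-bonded nitrogens are pyridine-type — their lone pairs lie in the ring plane, leaving one electron in the p orbital; the selenium donates one lone pair from its p orbital); the conjugation is uninterrupted.
π-electron count: 6 × 2 = 12 from the double-bond units + 2 from the Se atom = 14.
Since 14 = 4·3 + 2, the ring meets the 4n+2 criterion.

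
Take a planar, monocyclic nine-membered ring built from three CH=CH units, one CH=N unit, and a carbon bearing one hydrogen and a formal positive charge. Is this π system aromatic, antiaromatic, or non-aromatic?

Check conjugation: each doubly-bonded ring atom is sp² with one p-orbital electron; the doubly-bonded nitrogens are pyridine-type — their lone pairs lie in the ring plane, leaving one electron in the p orbital; the carbocation has an empty p orbital — every position has a p orbital, so the cyclic π system is continuous.
π-electron count: 4 × 2 = 8 from the double-bond units + 0 from the CH(+) atom = 8.
8 is a 4n count (n = 2), so the planar conjugated ring is antiaromatic.

Antiaromatic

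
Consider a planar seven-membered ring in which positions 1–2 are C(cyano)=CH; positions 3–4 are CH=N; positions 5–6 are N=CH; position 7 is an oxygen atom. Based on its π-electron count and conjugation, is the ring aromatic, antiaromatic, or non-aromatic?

Antiaromatic

Check conjugation: the double-bond atoms are sp², each contributing one p electron; each =N– nitrogen is pyridine-type (lone pair in the sp² plane, one electron in the p orbital); the oxygen donates one lone pair from its p orbital — every position has a p orbital, so the cyclic π system is continuous.
Adding the contributions, 3 × 2 = 6 from the double-bond units + 2 from the O atom = 8.
A 4n π count (8, n = 2) in a planar conjugated ring means antiaromatic.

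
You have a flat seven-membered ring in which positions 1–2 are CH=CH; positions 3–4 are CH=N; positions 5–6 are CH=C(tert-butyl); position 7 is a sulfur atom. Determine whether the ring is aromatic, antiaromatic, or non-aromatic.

Antiaromatic

All ring atoms are sp² and supply a p orbital to the ring (each doubly-bonded ring atom is sp² with one p-orbital electron; the doubly-bonded nitrogens are pyridine-type — their lone pairs lie in the ring plane, leaving one electron in the p orbital; the sulfur donates one lone pair from its p orbital); the conjugation is uninterrupted.
Counting π electrons: 3 × 2 = 6 from the double-bond units + 2 from the S atom = 8.
With 8 = 4·2 π electrons, Hückel's rule classifies the planar ring as antiaromatic.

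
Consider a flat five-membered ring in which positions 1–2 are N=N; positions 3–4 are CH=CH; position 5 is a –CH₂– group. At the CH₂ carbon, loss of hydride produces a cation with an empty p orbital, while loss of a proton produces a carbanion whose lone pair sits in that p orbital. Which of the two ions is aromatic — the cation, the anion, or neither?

Once that carbon is sp², every ring atom has a p orbital and both ions are fully conjugated.
Cation: 2 × 2 + 0 = 4 π electrons → 4(1), antiaromatic.
Anion: 2 × 2 + 2 = 6 π electrons → 4(1)+2, aromatic.

The anion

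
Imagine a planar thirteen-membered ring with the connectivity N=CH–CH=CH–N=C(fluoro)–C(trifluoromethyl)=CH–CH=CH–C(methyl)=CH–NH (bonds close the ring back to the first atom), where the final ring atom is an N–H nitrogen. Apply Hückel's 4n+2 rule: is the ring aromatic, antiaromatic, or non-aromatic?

All ring atoms are sp² and supply a p orbital to the ring (every atom in a ring double bond is sp² and brings one electron to the p orbital; each sp² =N– keeps its lone pair in-plane and puts one electron into the π system; the pyrrole-type nitrogen donates its lone pair from the p orbital); the conjugation is uninterrupted.
Adding the contributions, 6 × 2 = 12 from the double-bond units + 2 from the NH atom = 14.
Since 14 = 4·3 + 2, the ring meets the 4n+2 criterion.

Aromatic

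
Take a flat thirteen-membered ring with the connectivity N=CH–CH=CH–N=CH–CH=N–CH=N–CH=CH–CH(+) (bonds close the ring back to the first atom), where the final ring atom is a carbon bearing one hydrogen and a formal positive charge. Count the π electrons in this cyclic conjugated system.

12

Check conjugation: each doubly-bonded ring atom is sp² with one p-orbital electron; each sp² =N– keeps its lone pair in-plane and puts one electron into the π system; the carbocation has an empty p orbital — every position has a p orbital, so the cyclic π system is continuous.
Counting π electrons: 6 × 2 = 12 from the double-bond units + 0 from the CH(+) atom = 12.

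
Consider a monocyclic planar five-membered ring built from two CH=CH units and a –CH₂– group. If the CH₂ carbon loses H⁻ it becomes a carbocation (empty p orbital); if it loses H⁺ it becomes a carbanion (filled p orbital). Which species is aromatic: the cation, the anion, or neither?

The anion

In both ions every ring atom is sp² and contributes a p orbital, so both rings are fully conjugated.
Cation: 2 × 2 + 0 = 4 π electrons → 4(1), antiaromatic.
Anion: 2 × 2 + 2 = 6 π electrons → 4(1)+2, aromatic.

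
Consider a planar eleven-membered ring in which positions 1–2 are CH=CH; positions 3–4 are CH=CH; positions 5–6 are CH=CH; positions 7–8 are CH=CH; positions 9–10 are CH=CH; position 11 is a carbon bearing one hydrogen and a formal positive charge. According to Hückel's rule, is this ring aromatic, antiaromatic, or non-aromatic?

Aromatic

Check conjugation: every atom in a ring double bond is sp² and brings one electron to the p orbital; the carbocation has an empty p orbital — every position has a p orbital, so the cyclic π system is continuous.
Adding the contributions, 5 × 2 = 10 from the double-bond units + 0 from the CH(+) atom = 10.
10 = 4(2) + 2, which satisfies Hückel's 4n+2 rule.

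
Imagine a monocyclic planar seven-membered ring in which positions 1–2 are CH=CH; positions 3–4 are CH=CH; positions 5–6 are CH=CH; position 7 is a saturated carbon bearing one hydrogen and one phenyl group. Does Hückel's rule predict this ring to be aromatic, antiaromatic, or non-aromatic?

The CH(phenyl) position has four σ bonds — that saturated carbon is sp³ and has no p orbital in the ring π system — so the cyclic conjugation is interrupted.
Broken conjugation rules out both aromaticity and antiaromaticity.

Non-aromatic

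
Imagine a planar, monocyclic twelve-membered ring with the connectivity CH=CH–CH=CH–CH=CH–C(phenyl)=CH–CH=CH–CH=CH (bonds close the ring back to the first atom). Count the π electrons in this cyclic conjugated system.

12

The p orbitals form a continuous loop: every atom in a ring double bond is sp² and brings one electron to the p orbital. The ring is fully conjugated.
π-electron count: 6 × 2 = 12 from the 6 double-bond units.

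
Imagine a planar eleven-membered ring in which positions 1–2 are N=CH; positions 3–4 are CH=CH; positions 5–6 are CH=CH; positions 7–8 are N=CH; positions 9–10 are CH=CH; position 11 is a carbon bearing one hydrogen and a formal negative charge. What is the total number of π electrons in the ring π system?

Check conjugation: each doubly-bonded ring atom is sp² with one p-orbital electron; each sp² =N– keeps its lone pair in-plane and puts one electron into the π system; the carbanion's lone pair occupies the p orbital — every position has a p orbital, so the cyclic π system is continuous.
Counting π electrons: 5 × 2 = 10 from the double-bond units + 2 from the CH(-) atom = 12.

12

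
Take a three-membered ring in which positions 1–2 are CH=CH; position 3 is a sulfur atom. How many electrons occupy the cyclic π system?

4

All ring atoms are sp² and supply a p orbital to the ring (the double-bond atoms are sp², each contributing one p electron; the sulfur donates one lone pair from its p orbital); the conjugation is uninterrupted.
Tallying contributions gives 1 × 2 = 2 from the double-bond unit + 2 from the S atom = 4.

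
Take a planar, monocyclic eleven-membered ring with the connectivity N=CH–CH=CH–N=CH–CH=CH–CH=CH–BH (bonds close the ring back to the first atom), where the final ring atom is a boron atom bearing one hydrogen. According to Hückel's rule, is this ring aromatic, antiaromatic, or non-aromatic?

Aromatic

Every ring atom contributes a p orbital perpendicular to the ring (each doubly-bonded ring atom is sp² with one p-orbital electron; each =N– nitrogen is pyridine-type (lone pair in the sp² plane, one electron in the p orbital); the boron has an empty p orbital), so the π system is cyclic and fully conjugated.
Tallying contributions gives 5 × 2 = 10 from the double-bond units + 0 from the BH atom = 10.
10 = 4(2) + 2, which satisfies Hückel's 4n+2 rule.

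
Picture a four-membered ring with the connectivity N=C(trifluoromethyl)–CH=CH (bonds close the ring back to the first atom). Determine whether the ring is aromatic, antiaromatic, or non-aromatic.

The p orbitals form a continuous loop: each doubly-bonded ring atom is sp² with one p-orbital electron; each sp² =N– keeps its lone pair in-plane and puts one electron into the π system. The ring is fully conjugated.
Tallying contributions gives 2 × 2 = 4 from the 2 double-bond units.
With 4 = 4·1 π electrons, Hückel's rule classifies the planar ring as antiaromatic.

Antiaromatic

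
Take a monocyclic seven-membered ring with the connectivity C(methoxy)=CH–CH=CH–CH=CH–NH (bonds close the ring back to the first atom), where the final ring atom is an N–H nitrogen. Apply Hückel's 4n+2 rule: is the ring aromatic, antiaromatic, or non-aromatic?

Check conjugation: every atom in a ring double bond is sp² and brings one electron to the p orbital; the pyrrole-type nitrogen donates its lone pair from the p orbital — every position has a p orbital, so the cyclic π system is continuous.
Tallying contributions gives 3 × 2 = 6 from the double-bond units + 2 from the NH atom = 8.
With 8 = 4·2 π electrons, Hückel's rule classifies the planar ring as antiaromatic.

Antiaromatic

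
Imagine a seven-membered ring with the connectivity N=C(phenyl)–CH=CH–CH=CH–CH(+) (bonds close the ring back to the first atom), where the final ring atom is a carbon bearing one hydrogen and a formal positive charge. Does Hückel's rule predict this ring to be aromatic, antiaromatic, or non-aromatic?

All ring atoms are sp² and supply a p orbital to the ring (the double-bond atoms are sp², each contributing one p electron; each sp² =N– keeps its lone pair in-plane and puts one electron into the π system; the carbocation has an empty p orbital); the conjugation is uninterrupted.
Adding the contributions, 3 × 2 = 6 from the double-bond units + 0 from the CH(+) atom = 6.
With 6 π electrons (n = 1), the Hückel 4n+2 condition holds.

Aromatic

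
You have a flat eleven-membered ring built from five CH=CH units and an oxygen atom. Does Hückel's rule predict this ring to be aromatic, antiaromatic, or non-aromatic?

All ring atoms are sp² and supply a p orbital to the ring (the double-bond atoms are sp², each contributing one p electron; the oxygen donates one lone pair from its p orbital); the conjugation is uninterrupted.
Tallying contributions gives 5 × 2 = 10 from the double-bond units + 2 from the O atom = 12.
A 4n π count (12, n = 3) in a planar conjugated ring means antiaromatic.

Antiaromatic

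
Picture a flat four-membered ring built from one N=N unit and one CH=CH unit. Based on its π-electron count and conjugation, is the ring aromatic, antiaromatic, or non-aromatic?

Antiaromatic

Check conjugation: the double-bond atoms are sp², each contributing one p electron; each sp² =N– keeps its lone pair in-plane and puts one electron into the π system — every position has a p orbital, so the cyclic π system is continuous.
π-electron count: 2 × 2 = 4 from the 2 double-bond units.
With 4 = 4·1 π electrons, Hückel's rule classifies the planar ring as antiaromatic.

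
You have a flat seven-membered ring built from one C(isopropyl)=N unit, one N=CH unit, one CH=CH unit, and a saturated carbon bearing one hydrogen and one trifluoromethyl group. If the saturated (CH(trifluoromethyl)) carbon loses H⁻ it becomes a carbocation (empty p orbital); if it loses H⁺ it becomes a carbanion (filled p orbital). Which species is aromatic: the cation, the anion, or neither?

Both ions have a continuous loop of p orbitals — each ring atom is sp².
Cation: 3 × 2 + 0 = 6 π electrons → 4(1)+2, aromatic.
Anion: 3 × 2 + 2 = 8 π electrons → 4(2), antiaromatic.

The cation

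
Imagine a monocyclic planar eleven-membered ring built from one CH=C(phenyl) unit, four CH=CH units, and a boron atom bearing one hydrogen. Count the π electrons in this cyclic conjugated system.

The p orbitals form a continuous loop: every atom in a ring double bond is sp² and brings one electron to the p orbital; the boron has an empty p orbital. The ring is fully conjugated.
Adding the contributions, 5 × 2 = 10 from the double-bond units + 0 from the BH atom = 10.

10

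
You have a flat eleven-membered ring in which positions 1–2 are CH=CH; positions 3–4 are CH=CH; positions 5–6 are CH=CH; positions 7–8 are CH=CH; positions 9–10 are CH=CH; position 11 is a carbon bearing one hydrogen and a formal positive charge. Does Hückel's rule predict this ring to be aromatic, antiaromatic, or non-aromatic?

Aromatic

Check conjugation: the double-bond atoms are sp², each contributing one p electron; the carbocation has an empty p orbital — every position has a p orbital, so the cyclic π system is continuous.
Adding the contributions, 5 × 2 = 10 from the double-bond units + 0 from the CH(+) atom = 10.
That gives a 4n+2 count (10, n = 2).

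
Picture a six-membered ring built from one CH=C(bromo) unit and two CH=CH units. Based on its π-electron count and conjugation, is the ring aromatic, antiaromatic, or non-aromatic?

Check conjugation: the double-bond atoms are sp², each contributing one p electron — every position has a p orbital, so the cyclic π system is continuous.
π-electron count: 3 × 2 = 6 from the 3 double-bond units.
With 6 π electrons (n = 1), the Hückel 4n+2 condition holds.

Aromatic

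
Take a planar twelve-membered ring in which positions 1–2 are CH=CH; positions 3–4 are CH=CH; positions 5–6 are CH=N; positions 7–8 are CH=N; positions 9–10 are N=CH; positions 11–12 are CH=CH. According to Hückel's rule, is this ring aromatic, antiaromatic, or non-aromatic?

Antiaromatic

The p orbitals form a continuous loop: the double-bond atoms are sp², each contributing one p electron; the doubly-bonded nitrogens are pyridine-type — their lone pairs lie in the ring plane, leaving one electron in the p orbital. The ring is fully conjugated.
Tallying contributions gives 6 × 2 = 12 from the 6 double-bond units.
With 12 = 4·3 π electrons, Hückel's rule classifies the planar ring as antiaromatic.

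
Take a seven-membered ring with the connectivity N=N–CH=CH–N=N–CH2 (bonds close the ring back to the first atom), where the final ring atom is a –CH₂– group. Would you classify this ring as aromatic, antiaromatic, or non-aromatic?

Non-aromatic

The CH2 position has four σ bonds — the tetrahedral CH₂ carbon is sp³ and has no p orbital in the ring π system — so the cyclic conjugation is interrupted.
A ring that is not fully conjugated cannot be aromatic or antiaromatic regardless of its π-electron count.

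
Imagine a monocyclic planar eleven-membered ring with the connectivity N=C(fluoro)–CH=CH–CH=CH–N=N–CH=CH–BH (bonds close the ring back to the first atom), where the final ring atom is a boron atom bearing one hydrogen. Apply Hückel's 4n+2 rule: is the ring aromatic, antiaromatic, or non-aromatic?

Aromatic

Check conjugation: the double-bond atoms are sp², each contributing one p electron; each =N– nitrogen is pyridine-type (lone pair in the sp² plane, one electron in the p orbital); the boron has an empty p orbital — every position has a p orbital, so the cyclic π system is continuous.
π-electron count: 5 × 2 = 10 from the double-bond units + 0 from the BH atom = 10.
10 = 4(2) + 2, which satisfies Hückel's 4n+2 rule.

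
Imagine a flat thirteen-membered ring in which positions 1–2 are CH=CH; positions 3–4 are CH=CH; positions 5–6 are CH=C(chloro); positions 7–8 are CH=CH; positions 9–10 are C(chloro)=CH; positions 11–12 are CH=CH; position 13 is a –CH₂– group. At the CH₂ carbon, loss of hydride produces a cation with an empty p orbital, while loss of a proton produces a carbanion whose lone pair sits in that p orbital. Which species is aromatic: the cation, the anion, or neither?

The anion

In both ions every ring atom is sp² and contributes a p orbital, so both rings are fully conjugated.
Cation: 6 × 2 + 0 = 12 π electrons → 4(3), antiaromatic.
Anion: 6 × 2 + 2 = 14 π electrons → 4(3)+2, aromatic.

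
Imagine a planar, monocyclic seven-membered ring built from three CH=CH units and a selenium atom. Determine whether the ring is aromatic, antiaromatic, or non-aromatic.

Every ring atom contributes a p orbital perpendicular to the ring (the double-bond atoms are sp², each contributing one p electron; the selenium donates one lone pair from its p orbital), so the π system is cyclic and fully conjugated.
Counting π electrons: 3 × 2 = 6 from the double-bond units + 2 from the Se atom = 8.
8 = 4(2); a planar, fully conjugated 4n system is antiaromatic.

Antiaromatic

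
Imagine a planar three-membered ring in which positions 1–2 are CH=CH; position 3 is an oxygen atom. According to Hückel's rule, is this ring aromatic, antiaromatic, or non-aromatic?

Antiaromatic

All ring atoms are sp² and supply a p orbital to the ring (every atom in a ring double bond is sp² and brings one electron to the p orbital; the oxygen donates one lone pair from its p orbital); the conjugation is uninterrupted.
π-electron count: 1 × 2 = 2 from the double-bond unit + 2 from the O atom = 4.
A 4n π count (4, n = 1) in a planar conjugated ring means antiaromatic.
(This ring is oxirene.)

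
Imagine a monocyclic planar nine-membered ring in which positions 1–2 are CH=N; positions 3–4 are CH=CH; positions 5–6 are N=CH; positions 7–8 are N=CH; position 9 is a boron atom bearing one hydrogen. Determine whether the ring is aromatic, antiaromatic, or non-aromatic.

Check conjugation: each doubly-bonded ring atom is sp² with one p-orbital electron; each =N– nitrogen is pyridine-type (lone pair in the sp² plane, one electron in the p orbital); the boron has an empty p orbital — every position has a p orbital, so the cyclic π system is continuous.
Counting π electrons: 4 × 2 = 8 from the double-bond units + 0 from the BH atom = 8.
8 is a 4n count (n = 2), so the planar conjugated ring is antiaromatic.

Antiaromatic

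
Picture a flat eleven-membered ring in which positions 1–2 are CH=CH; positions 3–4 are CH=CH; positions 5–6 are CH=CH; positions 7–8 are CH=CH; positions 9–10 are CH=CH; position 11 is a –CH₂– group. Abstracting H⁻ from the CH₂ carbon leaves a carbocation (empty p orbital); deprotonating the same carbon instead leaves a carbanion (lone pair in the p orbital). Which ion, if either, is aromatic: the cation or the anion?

The cation

Both ions have a continuous loop of p orbitals — each ring atom is sp².
Cation: 5 × 2 + 0 = 10 π electrons → 4(2)+2, aromatic.
Anion: 5 × 2 + 2 = 12 π electrons → 4(3), antiaromatic.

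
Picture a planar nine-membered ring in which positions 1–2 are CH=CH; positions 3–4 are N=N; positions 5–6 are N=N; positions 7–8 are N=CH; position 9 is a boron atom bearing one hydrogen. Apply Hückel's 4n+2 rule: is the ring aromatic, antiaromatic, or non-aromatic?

The p orbitals form a continuous loop: every atom in a ring double bond is sp² and brings one electron to the p orbital; the doubly-bonded nitrogens are pyridine-type — their lone pairs lie in the ring plane, leaving one electron in the p orbital; the boron has an empty p orbital. The ring is fully conjugated.
Tallying contributions gives 4 × 2 = 8 from the double-bond units + 0 from the BH atom = 8.
A 4n π count (8, n = 2) in a planar conjugated ring means antiaromatic.

Antiaromatic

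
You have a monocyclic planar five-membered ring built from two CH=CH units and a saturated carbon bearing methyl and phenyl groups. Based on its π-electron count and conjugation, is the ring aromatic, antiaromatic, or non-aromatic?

Non-aromatic

The C(methyl)(phenyl) position has four σ bonds — that saturated carbon is sp³ and has no p orbital in the ring π system — so the cyclic conjugation is interrupted.
A ring that is not fully conjugated cannot be aromatic or antiaromatic regardless of its π-electron count.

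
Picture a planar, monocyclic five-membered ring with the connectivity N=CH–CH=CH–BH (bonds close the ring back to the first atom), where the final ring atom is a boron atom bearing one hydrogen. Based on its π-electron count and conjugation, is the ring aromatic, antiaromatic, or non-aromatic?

The p orbitals form a continuous loop: the double-bond atoms are sp², each contributing one p electron; each =N– nitrogen is pyridine-type (lone pair in the sp² plane, one electron in the p orbital); the boron has an empty p orbital. The ring is fully conjugated.
π-electron count: 2 × 2 = 4 from the double-bond units + 0 from the BH atom = 4.
With 4 = 4·1 π electrons, Hückel's rule classifies the planar ring as antiaromatic.

Antiaromatic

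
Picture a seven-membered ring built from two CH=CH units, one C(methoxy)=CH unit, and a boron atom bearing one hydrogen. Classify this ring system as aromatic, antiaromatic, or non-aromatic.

Aromatic

All ring atoms are sp² and supply a p orbital to the ring (the double-bond atoms are sp², each contributing one p electron; the boron has an empty p orbital); the conjugation is uninterrupted.
Counting π electrons: 3 × 2 = 6 from the double-bond units + 0 from the BH atom = 6.
Since 6 = 4·1 + 2, the ring meets the 4n+2 criterion.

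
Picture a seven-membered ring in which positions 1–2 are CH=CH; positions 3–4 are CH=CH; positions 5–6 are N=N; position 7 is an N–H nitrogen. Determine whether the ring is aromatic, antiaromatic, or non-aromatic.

The p orbitals form a continuous loop: each doubly-bonded ring atom is sp² with one p-orbital electron; the doubly-bonded nitrogens are pyridine-type — their lone pairs lie in the ring plane, leaving one electron in the p orbital; the pyrrole-type nitrogen donates its lone pair from the p orbital. The ring is fully conjugated.
π-electron count: 3 × 2 = 6 from the double-bond units + 2 from the NH atom = 8.
A 4n π count (8, n = 2) in a planar conjugated ring means antiaromatic.

Antiaromatic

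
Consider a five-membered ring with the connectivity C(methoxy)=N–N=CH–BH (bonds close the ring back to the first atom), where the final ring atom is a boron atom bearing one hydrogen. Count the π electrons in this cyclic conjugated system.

4

The p orbitals form a continuous loop: every atom in a ring double bond is sp² and brings one electron to the p orbital; each sp² =N– keeps its lone pair in-plane and puts one electron into the π system; the boron has an empty p orbital. The ring is fully conjugated.
π-electron count: 2 × 2 = 4 from the double-bond units + 0 from the BH atom = 4.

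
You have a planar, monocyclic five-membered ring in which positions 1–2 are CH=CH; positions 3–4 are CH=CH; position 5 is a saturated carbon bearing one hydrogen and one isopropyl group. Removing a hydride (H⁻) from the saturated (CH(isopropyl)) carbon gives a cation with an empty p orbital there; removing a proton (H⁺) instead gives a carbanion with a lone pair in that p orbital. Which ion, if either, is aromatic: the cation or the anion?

The anion

In either ion the ring is fully conjugated: every atom, including the new sp² carbon, supplies a p orbital.
Cation: 2 × 2 + 0 = 4 π electrons → 4(1), antiaromatic.
Anion: 2 × 2 + 2 = 6 π electrons → 4(1)+2, aromatic.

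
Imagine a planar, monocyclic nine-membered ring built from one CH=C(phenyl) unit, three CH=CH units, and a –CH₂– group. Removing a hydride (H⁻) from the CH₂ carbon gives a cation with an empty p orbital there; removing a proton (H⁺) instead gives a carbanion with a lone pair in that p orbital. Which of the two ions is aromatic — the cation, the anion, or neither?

The anion

Once that carbon is sp², every ring atom has a p orbital and both ions are fully conjugated.
Cation: 4 × 2 + 0 = 8 π electrons → 4(2), antiaromatic.
Anion: 4 × 2 + 2 = 10 π electrons → 4(2)+2, aromatic.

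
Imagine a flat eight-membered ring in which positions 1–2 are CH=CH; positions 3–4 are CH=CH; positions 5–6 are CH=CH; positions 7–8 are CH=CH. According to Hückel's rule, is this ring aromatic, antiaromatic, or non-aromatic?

Antiaromatic

The p orbitals form a continuous loop: every atom in a ring double bond is sp² and brings one electron to the p orbital. The ring is fully conjugated.
π-electron count: 4 × 2 = 8 from the 4 double-bond units.
With 8 = 4·2 π electrons, Hückel's rule classifies the planar ring as antiaromatic.
(This ring is cyclooctatetraene.)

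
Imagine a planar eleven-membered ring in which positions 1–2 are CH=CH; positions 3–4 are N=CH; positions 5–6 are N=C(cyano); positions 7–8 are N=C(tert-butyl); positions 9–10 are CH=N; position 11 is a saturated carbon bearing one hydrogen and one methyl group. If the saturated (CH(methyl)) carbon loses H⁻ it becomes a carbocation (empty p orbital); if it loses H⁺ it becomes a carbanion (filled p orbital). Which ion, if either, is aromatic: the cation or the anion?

The cation

In both ions every ring atom is sp² and contributes a p orbital, so both rings are fully conjugated.
Cation: 5 × 2 + 0 = 10 π electrons → 4(2)+2, aromatic.
Anion: 5 × 2 + 2 = 12 π electrons → 4(3), antiaromatic.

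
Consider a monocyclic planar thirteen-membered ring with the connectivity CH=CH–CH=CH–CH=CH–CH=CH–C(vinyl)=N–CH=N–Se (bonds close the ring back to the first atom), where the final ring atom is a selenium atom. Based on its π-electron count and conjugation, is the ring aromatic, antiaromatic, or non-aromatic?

Check conjugation: each doubly-bonded ring atom is sp² with one p-orbital electron; the doubly-bonded nitrogens are pyridine-type — their lone pairs lie in the ring plane, leaving one electron in the p orbital; the selenium donates one lone pair from its p orbital — every position has a p orbital, so the cyclic π system is continuous.
Adding the contributions, 6 × 2 = 12 from the double-bond units + 2 from the Se atom = 14.
That gives a 4n+2 count (14, n = 3).

Aromatic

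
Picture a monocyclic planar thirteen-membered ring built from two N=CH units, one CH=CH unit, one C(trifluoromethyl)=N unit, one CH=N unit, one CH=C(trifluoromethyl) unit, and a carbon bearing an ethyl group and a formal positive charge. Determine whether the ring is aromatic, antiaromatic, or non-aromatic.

The p orbitals form a continuous loop: each doubly-bonded ring atom is sp² with one p-orbital electron; the doubly-bonded nitrogens are pyridine-type — their lone pairs lie in the ring plane, leaving one electron in the p orbital; the carbocation has an empty p orbital. The ring is fully conjugated.
Adding the contributions, 6 × 2 = 12 from the double-bond units + 0 from the C(ethyl)(+) atom = 12.
12 = 4(3); a planar, fully conjugated 4n system is antiaromatic.

Antiaromatic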